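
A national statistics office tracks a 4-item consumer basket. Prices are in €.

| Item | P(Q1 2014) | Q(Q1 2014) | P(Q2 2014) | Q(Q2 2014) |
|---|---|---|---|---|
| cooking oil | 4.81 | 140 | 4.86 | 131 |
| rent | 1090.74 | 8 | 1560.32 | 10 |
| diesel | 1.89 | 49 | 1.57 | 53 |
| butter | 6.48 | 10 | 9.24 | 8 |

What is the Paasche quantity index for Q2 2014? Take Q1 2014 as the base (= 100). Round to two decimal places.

122.99

Paasche quantity index uses current-period prices as weights.
ΣP(Q2 2014)·Q(Q2 2014) = 4.86×131 + 1560.32×10 + 1.57×53 + 9.24×8 = 636.66 + 15603.2 + 83.21 + 73.92 = 16396.99
ΣP(Q2 2014)·Q(Q1 2014) = 4.86×140 + 1560.32×8 + 1.57×49 + 9.24×10 = 680.4 + 12482.56 + 76.93 + 92.4 = 13332.29
Index = 16396.99 / 13332.29 × 100 = 122.9870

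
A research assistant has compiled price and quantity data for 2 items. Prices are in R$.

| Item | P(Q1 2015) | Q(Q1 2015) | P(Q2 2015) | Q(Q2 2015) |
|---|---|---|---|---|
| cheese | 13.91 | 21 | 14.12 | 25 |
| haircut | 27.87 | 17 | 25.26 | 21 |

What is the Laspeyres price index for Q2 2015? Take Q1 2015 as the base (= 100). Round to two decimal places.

94.78

Laspeyres price index uses base-period quantities as weights.
ΣP(Q2 2015)·Q(Q1 2015) = 14.12×21 + 25.26×17 = 296.52 + 429.42 = 725.94
ΣP(Q1 2015)·Q(Q1 2015) = 13.91×21 + 27.87×17 = 292.11 + 473.79 = 765.9
Index = 725.94 / 765.9 × 100 = 94.7826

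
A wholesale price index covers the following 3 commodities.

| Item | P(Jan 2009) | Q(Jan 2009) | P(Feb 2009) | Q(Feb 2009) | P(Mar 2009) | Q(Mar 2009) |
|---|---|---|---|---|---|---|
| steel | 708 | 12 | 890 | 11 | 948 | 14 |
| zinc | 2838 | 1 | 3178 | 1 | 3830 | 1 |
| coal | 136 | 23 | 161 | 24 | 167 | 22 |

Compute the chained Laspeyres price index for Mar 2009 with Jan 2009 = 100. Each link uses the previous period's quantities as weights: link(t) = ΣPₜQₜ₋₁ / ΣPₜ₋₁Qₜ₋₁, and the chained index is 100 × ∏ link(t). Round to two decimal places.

Link Jan 2009→Feb 2009:
ΣP(Feb 2009)Q(Jan 2009) = 890×12 + 3178×1 + 161×23 = 10680 + 3178 + 3703 = 17561
ΣP(Jan 2009)Q(Jan 2009) = 708×12 + 2838×1 + 136×23 = 8496 + 2838 + 3128 = 14462
link = 17561/14462 = 1.214286
Link Feb 2009→Mar 2009:
ΣP(Mar 2009)Q(Feb 2009) = 948×11 + 3830×1 + 167×24 = 10428 + 3830 + 4008 = 18266
ΣP(Feb 2009)Q(Feb 2009) = 890×11 + 3178×1 + 161×24 = 9790 + 3178 + 3864 = 16832
link = 18266/16832 = 1.085195
Chained index = 100 × 1.214286 × 1.085195 = 131.7737

131.77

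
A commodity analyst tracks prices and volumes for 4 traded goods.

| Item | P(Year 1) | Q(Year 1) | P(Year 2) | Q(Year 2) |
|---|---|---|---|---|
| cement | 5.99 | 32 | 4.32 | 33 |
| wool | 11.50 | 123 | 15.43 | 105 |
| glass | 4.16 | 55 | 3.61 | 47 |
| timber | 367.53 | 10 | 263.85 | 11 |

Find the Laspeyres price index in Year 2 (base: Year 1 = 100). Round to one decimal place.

88.4

Laspeyres price index uses base-period quantities as weights.
ΣP(Year 2)·Q(Year 1) = 4.32×32 + 15.43×123 + 3.61×55 + 263.85×10 = 138.24 + 1897.89 + 198.55 + 2638.5 = 4873.18
ΣP(Year 1)·Q(Year 1) = 5.99×32 + 11.50×123 + 4.16×55 + 367.53×10 = 191.68 + 1414.5 + 228.8 + 3675.3 = 5510.28
Index = 4873.18 / 5510.28 × 100 = 88.4380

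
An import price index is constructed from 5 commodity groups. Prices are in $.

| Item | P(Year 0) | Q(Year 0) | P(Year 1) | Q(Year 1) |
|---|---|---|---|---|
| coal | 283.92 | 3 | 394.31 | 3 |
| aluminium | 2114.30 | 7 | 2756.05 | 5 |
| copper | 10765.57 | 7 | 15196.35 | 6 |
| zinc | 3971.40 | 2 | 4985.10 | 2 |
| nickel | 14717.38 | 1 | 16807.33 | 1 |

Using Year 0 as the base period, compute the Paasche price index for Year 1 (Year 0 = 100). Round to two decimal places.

Paasche price index uses current-period quantities as weights.
ΣP(Year 1)·Q(Year 1) = 394.31×3 + 2756.05×5 + 15196.35×6 + 4985.10×2 + 16807.33×1 = 1182.93 + 13780.25 + 91178.1 + 9970.2 + 16807.33 = 132918.81
ΣP(Year 0)·Q(Year 1) = 283.92×3 + 2114.30×5 + 10765.57×6 + 3971.40×2 + 14717.38×1 = 851.76 + 10571.5 + 64593.42 + 7942.8 + 14717.38 = 98676.86
Index = 132918.81 / 98676.86 × 100 = 134.7011

134.70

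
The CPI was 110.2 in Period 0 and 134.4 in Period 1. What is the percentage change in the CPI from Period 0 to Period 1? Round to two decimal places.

21.96%

Change = (134.4 − 110.2) / 110.2 × 100
       = 24.2 / 110.2 × 100 = 21.9601%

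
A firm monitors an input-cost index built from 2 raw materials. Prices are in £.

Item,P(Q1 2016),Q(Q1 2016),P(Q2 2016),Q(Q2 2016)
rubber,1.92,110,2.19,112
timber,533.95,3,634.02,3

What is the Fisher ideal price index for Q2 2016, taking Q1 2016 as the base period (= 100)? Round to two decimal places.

118.19

Laspeyres component (base-period weights):
ΣP(Q2 2016)Q(Q1 2016) = 2.19×110 + 634.02×3 = 240.9 + 1902.06 = 2142.96
ΣP(Q1 2016)Q(Q1 2016) = 1.92×110 + 533.95×3 = 211.2 + 1601.85 = 1813.05
L = 2142.96 / 1813.05 × 100 = 118.1964
Paasche component (current-period weights):
ΣP(Q2 2016)Q(Q2 2016) = 2.19×112 + 634.02×3 = 245.28 + 1902.06 = 2147.34
ΣP(Q1 2016)Q(Q2 2016) = 1.92×112 + 533.95×3 = 215.04 + 1601.85 = 1816.89
P = 2147.34 / 1816.89 × 100 = 118.1877
Fisher = √(L × P) = √(118.1964 × 118.1877) = 118.1920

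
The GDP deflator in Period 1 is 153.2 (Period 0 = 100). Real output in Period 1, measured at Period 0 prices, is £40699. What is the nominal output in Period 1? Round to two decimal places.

Nominal = Real × (Index/100) = 40699 × (153.2/100)
        = 40699 × 1.532 = 62350.8680

62350.87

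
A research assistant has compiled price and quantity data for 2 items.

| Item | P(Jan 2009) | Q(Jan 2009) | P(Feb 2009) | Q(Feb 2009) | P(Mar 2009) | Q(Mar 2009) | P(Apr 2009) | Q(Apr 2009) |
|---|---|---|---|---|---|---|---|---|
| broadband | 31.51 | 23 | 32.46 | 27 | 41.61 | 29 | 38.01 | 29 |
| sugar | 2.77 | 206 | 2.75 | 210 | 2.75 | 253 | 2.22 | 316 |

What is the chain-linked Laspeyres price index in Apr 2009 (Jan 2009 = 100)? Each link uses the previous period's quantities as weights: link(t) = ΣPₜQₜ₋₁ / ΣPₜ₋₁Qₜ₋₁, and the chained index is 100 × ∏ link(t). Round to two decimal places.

103.73

Link Jan 2009→Feb 2009:
ΣP(Feb 2009)Q(Jan 2009) = 32.46×23 + 2.75×206 = 746.58 + 566.5 = 1313.08
ΣP(Jan 2009)Q(Jan 2009) = 31.51×23 + 2.77×206 = 724.73 + 570.62 = 1295.35
link = 1313.08/1295.35 = 1.013687
Link Feb 2009→Mar 2009:
ΣP(Mar 2009)Q(Feb 2009) = 41.61×27 + 2.75×210 = 1123.47 + 577.5 = 1700.97
ΣP(Feb 2009)Q(Feb 2009) = 32.46×27 + 2.75×210 = 876.42 + 577.5 = 1453.92
link = 1700.97/1453.92 = 1.169920
Link Mar 2009→Apr 2009:
ΣP(Apr 2009)Q(Mar 2009) = 38.01×29 + 2.22×253 = 1102.29 + 561.66 = 1663.95
ΣP(Mar 2009)Q(Mar 2009) = 41.61×29 + 2.75×253 = 1206.69 + 695.75 = 1902.44
link = 1663.95/1902.44 = 0.874640
Chained index = 100 × 1.013687 × 1.169920 × 0.874640 = 103.7264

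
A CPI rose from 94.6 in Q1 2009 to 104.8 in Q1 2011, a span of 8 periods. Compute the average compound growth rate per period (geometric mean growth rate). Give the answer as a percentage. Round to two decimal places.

Growth factor = (104.8/94.6)^(1/8) = (1.107822)^(1/8) = 1.012882
Growth rate = 1.012882 − 1 = 0.012882 = 1.2882%

1.29%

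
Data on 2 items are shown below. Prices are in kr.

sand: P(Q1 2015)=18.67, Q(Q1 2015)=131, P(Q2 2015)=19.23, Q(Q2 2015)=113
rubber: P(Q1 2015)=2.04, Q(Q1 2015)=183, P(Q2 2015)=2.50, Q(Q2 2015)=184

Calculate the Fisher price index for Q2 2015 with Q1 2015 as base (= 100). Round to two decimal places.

Laspeyres component (base-period weights):
ΣP(Q2 2015)Q(Q1 2015) = 19.23×131 + 2.50×183 = 2519.13 + 457.5 = 2976.63
ΣP(Q1 2015)Q(Q1 2015) = 18.67×131 + 2.04×183 = 2445.77 + 373.32 = 2819.09
L = 2976.63 / 2819.09 × 100 = 105.5883
Paasche component (current-period weights):
ΣP(Q2 2015)Q(Q2 2015) = 19.23×113 + 2.50×184 = 2172.99 + 460 = 2632.99
ΣP(Q1 2015)Q(Q2 2015) = 18.67×113 + 2.04×184 = 2109.71 + 375.36 = 2485.07
P = 2632.99 / 2485.07 × 100 = 105.9523
Fisher = √(L × P) = √(105.5883 × 105.9523) = 105.7702

105.77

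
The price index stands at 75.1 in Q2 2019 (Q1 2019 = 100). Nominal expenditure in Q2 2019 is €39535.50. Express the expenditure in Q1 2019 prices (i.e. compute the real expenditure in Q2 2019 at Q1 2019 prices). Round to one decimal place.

Real = Nominal ÷ (Index/100) = 39535.50 ÷ (75.1/100)
     = 39535.50 ÷ 0.751 = 52643.8083

52643.8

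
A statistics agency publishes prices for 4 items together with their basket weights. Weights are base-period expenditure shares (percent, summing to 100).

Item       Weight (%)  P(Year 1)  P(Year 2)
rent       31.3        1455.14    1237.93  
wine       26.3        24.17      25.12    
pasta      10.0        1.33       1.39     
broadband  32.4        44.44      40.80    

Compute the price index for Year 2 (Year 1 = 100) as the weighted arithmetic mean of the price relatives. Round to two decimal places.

rent: 31.3 × (1237.93/1455.14) = 31.3 × 0.850729 = 26.6278
wine: 26.3 × (25.12/24.17) = 26.3 × 1.039305 = 27.3337
pasta: 10.0 × (1.39/1.33) = 10.0 × 1.045113 = 10.4511
broadband: 32.4 × (40.80/44.44) = 32.4 × 0.918092 = 29.7462
Index = Σ wᵢ·(p₁ᵢ/p₀ᵢ) = 26.6278 + 27.3337 + 10.4511 + 29.7462 = 94.1588

94.16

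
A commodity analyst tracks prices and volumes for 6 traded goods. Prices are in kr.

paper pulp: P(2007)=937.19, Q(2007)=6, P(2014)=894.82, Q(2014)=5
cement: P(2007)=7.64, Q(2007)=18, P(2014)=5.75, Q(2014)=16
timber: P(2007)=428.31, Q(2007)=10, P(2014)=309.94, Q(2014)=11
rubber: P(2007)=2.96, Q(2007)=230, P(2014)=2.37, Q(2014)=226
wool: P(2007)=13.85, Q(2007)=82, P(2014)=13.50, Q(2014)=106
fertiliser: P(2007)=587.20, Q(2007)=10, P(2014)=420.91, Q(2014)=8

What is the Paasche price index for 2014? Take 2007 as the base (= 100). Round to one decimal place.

Paasche price index uses current-period quantities as weights.
ΣP(2014)·Q(2014) = 894.82×5 + 5.75×16 + 309.94×11 + 2.37×226 + 13.50×106 + 420.91×8 = 4474.1 + 92 + 3409.34 + 535.62 + 1431 + 3367.28 = 13309.34
ΣP(2007)·Q(2014) = 937.19×5 + 7.64×16 + 428.31×11 + 2.96×226 + 13.85×106 + 587.20×8 = 4685.95 + 122.24 + 4711.41 + 668.96 + 1468.1 + 4697.6 = 16354.26
Index = 13309.34 / 16354.26 × 100 = 81.3815

81.4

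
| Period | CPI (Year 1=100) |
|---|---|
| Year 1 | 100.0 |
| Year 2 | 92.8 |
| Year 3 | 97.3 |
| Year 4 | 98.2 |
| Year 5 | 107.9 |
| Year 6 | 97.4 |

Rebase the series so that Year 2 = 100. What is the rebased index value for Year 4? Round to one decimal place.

105.8

Rebased(Year 4) = 98.2 / 92.8 × 100 = 105.8190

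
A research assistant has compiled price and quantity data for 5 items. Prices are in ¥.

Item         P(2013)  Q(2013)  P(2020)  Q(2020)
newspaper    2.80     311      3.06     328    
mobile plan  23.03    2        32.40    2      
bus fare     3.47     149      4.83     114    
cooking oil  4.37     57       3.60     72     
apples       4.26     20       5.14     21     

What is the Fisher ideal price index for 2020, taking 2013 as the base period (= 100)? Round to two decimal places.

Laspeyres component (base-period weights):
ΣP(2020)Q(2013) = 3.06×311 + 32.40×2 + 4.83×149 + 3.60×57 + 5.14×20 = 951.66 + 64.8 + 719.67 + 205.2 + 102.8 = 2044.13
ΣP(2013)Q(2013) = 2.80×311 + 23.03×2 + 3.47×149 + 4.37×57 + 4.26×20 = 870.8 + 46.06 + 517.03 + 249.09 + 85.2 = 1768.18
L = 2044.13 / 1768.18 × 100 = 115.6064
Paasche component (current-period weights):
ΣP(2020)Q(2020) = 3.06×328 + 32.40×2 + 4.83×114 + 3.60×72 + 5.14×21 = 1003.68 + 64.8 + 550.62 + 259.2 + 107.94 = 1986.24
ΣP(2013)Q(2020) = 2.80×328 + 23.03×2 + 3.47×114 + 4.37×72 + 4.26×21 = 918.4 + 46.06 + 395.58 + 314.64 + 89.46 = 1764.14
P = 1986.24 / 1764.14 × 100 = 112.5897
Fisher = √(L × P) = √(115.6064 × 112.5897) = 114.0881

114.09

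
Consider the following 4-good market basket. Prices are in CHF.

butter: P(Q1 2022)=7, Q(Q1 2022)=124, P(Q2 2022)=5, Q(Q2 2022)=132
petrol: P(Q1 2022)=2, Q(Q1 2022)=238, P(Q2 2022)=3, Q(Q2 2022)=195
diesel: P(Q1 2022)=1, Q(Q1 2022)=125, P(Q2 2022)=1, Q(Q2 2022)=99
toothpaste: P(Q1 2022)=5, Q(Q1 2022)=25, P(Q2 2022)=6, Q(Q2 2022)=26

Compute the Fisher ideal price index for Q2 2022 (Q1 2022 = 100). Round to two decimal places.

Laspeyres component (base-period weights):
ΣP(Q2 2022)Q(Q1 2022) = 5×124 + 3×238 + 1×125 + 6×25 = 620 + 714 + 125 + 150 = 1609
ΣP(Q1 2022)Q(Q1 2022) = 7×124 + 2×238 + 1×125 + 5×25 = 868 + 476 + 125 + 125 = 1594
L = 1609 / 1594 × 100 = 100.9410
Paasche component (current-period weights):
ΣP(Q2 2022)Q(Q2 2022) = 5×132 + 3×195 + 1×99 + 6×26 = 660 + 585 + 99 + 156 = 1500
ΣP(Q1 2022)Q(Q2 2022) = 7×132 + 2×195 + 1×99 + 5×26 = 924 + 390 + 99 + 130 = 1543
P = 1500 / 1543 × 100 = 97.2132
Fisher = √(L × P) = √(100.9410 × 97.2132) = 99.0596

99.06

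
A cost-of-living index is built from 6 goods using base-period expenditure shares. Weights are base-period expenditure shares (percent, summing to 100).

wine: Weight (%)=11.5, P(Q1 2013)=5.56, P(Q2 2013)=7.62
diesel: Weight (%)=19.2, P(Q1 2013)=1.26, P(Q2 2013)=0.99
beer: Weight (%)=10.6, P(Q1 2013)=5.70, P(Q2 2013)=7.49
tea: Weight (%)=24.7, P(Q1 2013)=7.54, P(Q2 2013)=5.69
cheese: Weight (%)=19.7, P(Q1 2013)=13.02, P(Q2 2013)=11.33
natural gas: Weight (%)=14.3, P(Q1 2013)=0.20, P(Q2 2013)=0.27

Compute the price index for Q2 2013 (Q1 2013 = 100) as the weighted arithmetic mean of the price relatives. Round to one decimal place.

99.9

wine: 11.5 × (7.62/5.56) = 11.5 × 1.370504 = 15.7608
diesel: 19.2 × (0.99/1.26) = 19.2 × 0.785714 = 15.0857
beer: 10.6 × (7.49/5.70) = 10.6 × 1.314035 = 13.9288
tea: 24.7 × (5.69/7.54) = 24.7 × 0.754642 = 18.6397
cheese: 19.7 × (11.33/13.02) = 19.7 × 0.870200 = 17.1429
natural gas: 14.3 × (0.27/0.20) = 14.3 × 1.350000 = 19.3050
Index = Σ wᵢ·(p₁ᵢ/p₀ᵢ) = 15.7608 + 15.0857 + 13.9288 + 18.6397 + 17.1429 + 19.3050 = 99.8629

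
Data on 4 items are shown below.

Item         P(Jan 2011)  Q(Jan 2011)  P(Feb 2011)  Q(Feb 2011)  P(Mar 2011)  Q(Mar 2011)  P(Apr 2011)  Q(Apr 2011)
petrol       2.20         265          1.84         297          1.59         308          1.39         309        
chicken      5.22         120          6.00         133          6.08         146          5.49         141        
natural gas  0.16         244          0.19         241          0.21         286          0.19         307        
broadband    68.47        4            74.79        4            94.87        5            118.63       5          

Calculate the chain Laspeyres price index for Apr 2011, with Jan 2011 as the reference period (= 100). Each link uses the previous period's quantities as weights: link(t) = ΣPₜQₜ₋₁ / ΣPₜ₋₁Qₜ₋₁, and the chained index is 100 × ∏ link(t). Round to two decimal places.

101.45

Link Jan 2011→Feb 2011:
ΣP(Feb 2011)Q(Jan 2011) = 1.84×265 + 6.00×120 + 0.19×244 + 74.79×4 = 487.6 + 720 + 46.36 + 299.16 = 1553.12
ΣP(Jan 2011)Q(Jan 2011) = 2.20×265 + 5.22×120 + 0.16×244 + 68.47×4 = 583 + 626.4 + 39.04 + 273.88 = 1522.32
link = 1553.12/1522.32 = 1.020232
Link Feb 2011→Mar 2011:
ΣP(Mar 2011)Q(Feb 2011) = 1.59×297 + 6.08×133 + 0.21×241 + 94.87×4 = 472.23 + 808.64 + 50.61 + 379.48 = 1710.96
ΣP(Feb 2011)Q(Feb 2011) = 1.84×297 + 6.00×133 + 0.19×241 + 74.79×4 = 546.48 + 798 + 45.79 + 299.16 = 1689.43
link = 1710.96/1689.43 = 1.012744
Link Mar 2011→Apr 2011:
ΣP(Apr 2011)Q(Mar 2011) = 1.39×308 + 5.49×146 + 0.19×286 + 118.63×5 = 428.12 + 801.54 + 54.34 + 593.15 = 1877.15
ΣP(Mar 2011)Q(Mar 2011) = 1.59×308 + 6.08×146 + 0.21×286 + 94.87×5 = 489.72 + 887.68 + 60.06 + 474.35 = 1911.81
link = 1877.15/1911.81 = 0.981871
Chained index = 100 × 1.020232 × 1.012744 × 0.981871 = 101.4502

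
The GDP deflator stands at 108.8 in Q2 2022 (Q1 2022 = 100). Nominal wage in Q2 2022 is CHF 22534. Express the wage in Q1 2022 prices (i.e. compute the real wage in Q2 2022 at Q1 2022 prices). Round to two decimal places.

20711.40

Real = Nominal ÷ (Index/100) = 22534 ÷ (108.8/100)
     = 22534 ÷ 1.088 = 20711.3971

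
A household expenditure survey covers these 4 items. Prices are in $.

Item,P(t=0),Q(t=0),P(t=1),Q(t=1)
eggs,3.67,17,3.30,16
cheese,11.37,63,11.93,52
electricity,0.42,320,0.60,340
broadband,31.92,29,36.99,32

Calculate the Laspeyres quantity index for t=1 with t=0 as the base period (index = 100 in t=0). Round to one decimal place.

Laspeyres quantity index uses base-period prices as weights.
ΣP(t=0)·Q(t=1) = 3.67×16 + 11.37×52 + 0.42×340 + 31.92×32 = 58.72 + 591.24 + 142.8 + 1021.44 = 1814.2
ΣP(t=0)·Q(t=0) = 3.67×17 + 11.37×63 + 0.42×320 + 31.92×29 = 62.39 + 716.31 + 134.4 + 925.68 = 1838.78
Index = 1814.2 / 1838.78 × 100 = 98.6632

98.7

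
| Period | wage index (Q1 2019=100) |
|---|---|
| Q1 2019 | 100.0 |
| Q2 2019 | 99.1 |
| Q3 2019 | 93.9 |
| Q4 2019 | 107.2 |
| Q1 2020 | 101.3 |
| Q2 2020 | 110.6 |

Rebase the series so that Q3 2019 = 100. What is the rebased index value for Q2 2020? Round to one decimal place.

117.8

Rebased(Q2 2020) = 110.6 / 93.9 × 100 = 117.7849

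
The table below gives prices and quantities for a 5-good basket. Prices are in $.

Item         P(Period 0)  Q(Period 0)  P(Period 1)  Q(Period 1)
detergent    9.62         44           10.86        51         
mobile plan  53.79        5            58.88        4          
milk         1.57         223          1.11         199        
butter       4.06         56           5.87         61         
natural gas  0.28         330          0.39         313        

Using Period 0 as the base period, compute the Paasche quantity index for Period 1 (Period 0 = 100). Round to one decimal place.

Paasche quantity index uses current-period prices as weights.
ΣP(Period 1)·Q(Period 1) = 10.86×51 + 58.88×4 + 1.11×199 + 5.87×61 + 0.39×313 = 553.86 + 235.52 + 220.89 + 358.07 + 122.07 = 1490.41
ΣP(Period 1)·Q(Period 0) = 10.86×44 + 58.88×5 + 1.11×223 + 5.87×56 + 0.39×330 = 477.84 + 294.4 + 247.53 + 328.72 + 128.7 = 1477.19
Index = 1490.41 / 1477.19 × 100 = 100.8949

100.9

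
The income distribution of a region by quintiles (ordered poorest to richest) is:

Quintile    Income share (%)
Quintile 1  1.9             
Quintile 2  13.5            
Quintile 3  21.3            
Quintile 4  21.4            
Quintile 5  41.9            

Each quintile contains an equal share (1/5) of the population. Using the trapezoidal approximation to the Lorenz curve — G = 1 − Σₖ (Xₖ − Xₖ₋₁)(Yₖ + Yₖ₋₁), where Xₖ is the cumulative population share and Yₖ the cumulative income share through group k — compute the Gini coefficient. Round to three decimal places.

Cumulative income shares Yₖ: 0.0190, 0.1540, 0.3670, 0.5810, 1.0000
Σ (Xₖ−Xₖ₋₁)(Yₖ+Yₖ₋₁) = (1/5)(0.0190+0.0000) + (1/5)(0.1540+0.0190) + (1/5)(0.3670+0.1540) + (1/5)(0.5810+0.3670) + (1/5)(1.0000+0.5810)
  = 0.0038 + 0.0346 + 0.1042 + 0.1896 + 0.3162 = 0.6484
G = 1 − 0.6484 = 0.3516

0.352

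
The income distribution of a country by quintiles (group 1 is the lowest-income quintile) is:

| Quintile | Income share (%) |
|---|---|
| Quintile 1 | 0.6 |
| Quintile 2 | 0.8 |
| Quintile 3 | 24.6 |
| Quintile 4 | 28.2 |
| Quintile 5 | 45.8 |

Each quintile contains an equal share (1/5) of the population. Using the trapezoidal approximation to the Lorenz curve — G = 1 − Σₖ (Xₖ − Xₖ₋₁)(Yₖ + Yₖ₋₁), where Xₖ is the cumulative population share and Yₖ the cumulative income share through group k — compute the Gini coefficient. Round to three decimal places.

0.471

Cumulative income shares Yₖ: 0.0060, 0.0140, 0.2600, 0.5420, 1.0000
Σ (Xₖ−Xₖ₋₁)(Yₖ+Yₖ₋₁) = (1/5)(0.0060+0.0000) + (1/5)(0.0140+0.0060) + (1/5)(0.2600+0.0140) + (1/5)(0.5420+0.2600) + (1/5)(1.0000+0.5420)
  = 0.0012 + 0.0040 + 0.0548 + 0.1604 + 0.3084 = 0.5288
G = 1 − 0.5288 = 0.4712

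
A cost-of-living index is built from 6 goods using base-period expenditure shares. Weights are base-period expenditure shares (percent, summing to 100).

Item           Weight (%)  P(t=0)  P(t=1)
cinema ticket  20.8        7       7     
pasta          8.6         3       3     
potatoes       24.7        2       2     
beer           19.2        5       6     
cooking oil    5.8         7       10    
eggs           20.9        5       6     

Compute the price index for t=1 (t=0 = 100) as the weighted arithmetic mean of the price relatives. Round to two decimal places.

110.51

cinema ticket: 20.8 × (7/7) = 20.8 × 1.000000 = 20.8000
pasta: 8.6 × (3/3) = 8.6 × 1.000000 = 8.6000
potatoes: 24.7 × (2/2) = 24.7 × 1.000000 = 24.7000
beer: 19.2 × (6/5) = 19.2 × 1.200000 = 23.0400
cooking oil: 5.8 × (10/7) = 5.8 × 1.428571 = 8.2857
eggs: 20.9 × (6/5) = 20.9 × 1.200000 = 25.0800
Index = Σ wᵢ·(p₁ᵢ/p₀ᵢ) = 20.8000 + 8.6000 + 24.7000 + 23.0400 + 8.2857 + 25.0800 = 110.5057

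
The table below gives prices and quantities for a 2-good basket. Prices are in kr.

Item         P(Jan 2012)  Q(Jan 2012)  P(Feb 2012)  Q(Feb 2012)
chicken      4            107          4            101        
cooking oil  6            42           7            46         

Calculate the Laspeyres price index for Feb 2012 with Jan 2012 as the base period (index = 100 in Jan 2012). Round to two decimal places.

106.18

Laspeyres price index uses base-period quantities as weights.
ΣP(Feb 2012)·Q(Jan 2012) = 4×107 + 7×42 = 428 + 294 = 722
ΣP(Jan 2012)·Q(Jan 2012) = 4×107 + 6×42 = 428 + 252 = 680
Index = 722 / 680 × 100 = 106.1765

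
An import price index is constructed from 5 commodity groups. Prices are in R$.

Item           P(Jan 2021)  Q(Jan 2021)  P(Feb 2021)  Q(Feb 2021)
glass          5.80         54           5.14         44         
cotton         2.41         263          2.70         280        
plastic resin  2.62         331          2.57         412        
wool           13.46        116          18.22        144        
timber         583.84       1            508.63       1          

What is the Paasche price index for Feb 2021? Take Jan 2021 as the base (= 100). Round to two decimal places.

114.16

Paasche price index uses current-period quantities as weights.
ΣP(Feb 2021)·Q(Feb 2021) = 5.14×44 + 2.70×280 + 2.57×412 + 18.22×144 + 508.63×1 = 226.16 + 756 + 1058.84 + 2623.68 + 508.63 = 5173.31
ΣP(Jan 2021)·Q(Feb 2021) = 5.80×44 + 2.41×280 + 2.62×412 + 13.46×144 + 583.84×1 = 255.2 + 674.8 + 1079.44 + 1938.24 + 583.84 = 4531.52
Index = 5173.31 / 4531.52 × 100 = 114.1628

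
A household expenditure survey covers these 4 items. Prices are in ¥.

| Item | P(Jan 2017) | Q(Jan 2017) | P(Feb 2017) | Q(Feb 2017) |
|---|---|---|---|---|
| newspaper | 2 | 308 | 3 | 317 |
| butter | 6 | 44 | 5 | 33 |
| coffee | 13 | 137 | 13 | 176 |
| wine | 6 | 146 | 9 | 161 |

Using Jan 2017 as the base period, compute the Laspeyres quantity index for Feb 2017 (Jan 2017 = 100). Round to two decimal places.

115.52

Laspeyres quantity index uses base-period prices as weights.
ΣP(Jan 2017)·Q(Feb 2017) = 2×317 + 6×33 + 13×176 + 6×161 = 634 + 198 + 2288 + 966 = 4086
ΣP(Jan 2017)·Q(Jan 2017) = 2×308 + 6×44 + 13×137 + 6×146 = 616 + 264 + 1781 + 876 = 3537
Index = 4086 / 3537 × 100 = 115.5216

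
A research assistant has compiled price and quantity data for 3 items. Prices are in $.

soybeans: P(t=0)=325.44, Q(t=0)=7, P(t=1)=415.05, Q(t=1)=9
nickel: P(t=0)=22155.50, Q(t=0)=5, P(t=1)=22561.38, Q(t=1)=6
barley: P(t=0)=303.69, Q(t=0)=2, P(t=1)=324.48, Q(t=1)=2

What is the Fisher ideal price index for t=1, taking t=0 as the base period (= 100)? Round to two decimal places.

102.39

Laspeyres component (base-period weights):
ΣP(t=1)Q(t=0) = 415.05×7 + 22561.38×5 + 324.48×2 = 2905.35 + 112806.9 + 648.96 = 116361.21
ΣP(t=0)Q(t=0) = 325.44×7 + 22155.50×5 + 303.69×2 = 2278.08 + 110777.5 + 607.38 = 113662.96
L = 116361.21 / 113662.96 × 100 = 102.3739
Paasche component (current-period weights):
ΣP(t=1)Q(t=1) = 415.05×9 + 22561.38×6 + 324.48×2 = 3735.45 + 135368.28 + 648.96 = 139752.69
ΣP(t=0)Q(t=1) = 325.44×9 + 22155.50×6 + 303.69×2 = 2928.96 + 132933 + 607.38 = 136469.34
P = 139752.69 / 136469.34 × 100 = 102.4059
Fisher = √(L × P) = √(102.3739 × 102.4059) = 102.3899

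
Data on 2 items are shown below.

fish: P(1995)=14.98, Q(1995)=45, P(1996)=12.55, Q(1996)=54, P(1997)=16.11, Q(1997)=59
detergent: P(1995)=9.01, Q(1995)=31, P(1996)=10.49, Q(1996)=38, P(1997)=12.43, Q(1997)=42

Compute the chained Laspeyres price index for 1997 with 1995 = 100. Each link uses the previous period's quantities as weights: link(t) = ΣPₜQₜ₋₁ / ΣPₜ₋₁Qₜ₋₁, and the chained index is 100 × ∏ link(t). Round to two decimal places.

116.41

Link 1995→1996:
ΣP(1996)Q(1995) = 12.55×45 + 10.49×31 = 564.75 + 325.19 = 889.94
ΣP(1995)Q(1995) = 14.98×45 + 9.01×31 = 674.1 + 279.31 = 953.41
link = 889.94/953.41 = 0.933428
Link 1996→1997:
ΣP(1997)Q(1996) = 16.11×54 + 12.43×38 = 869.94 + 472.34 = 1342.28
ΣP(1996)Q(1996) = 12.55×54 + 10.49×38 = 677.7 + 398.62 = 1076.32
link = 1342.28/1076.32 = 1.247101
Chained index = 100 × 0.933428 × 1.247101 = 116.4080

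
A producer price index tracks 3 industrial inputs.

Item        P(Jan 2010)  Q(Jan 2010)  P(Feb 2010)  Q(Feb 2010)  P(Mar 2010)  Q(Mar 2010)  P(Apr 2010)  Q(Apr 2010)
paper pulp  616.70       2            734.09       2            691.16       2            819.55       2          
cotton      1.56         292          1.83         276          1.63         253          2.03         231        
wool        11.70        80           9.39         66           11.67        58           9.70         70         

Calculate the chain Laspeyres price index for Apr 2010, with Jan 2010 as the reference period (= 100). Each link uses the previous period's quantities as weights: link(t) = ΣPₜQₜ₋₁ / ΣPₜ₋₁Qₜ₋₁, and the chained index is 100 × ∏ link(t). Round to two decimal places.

Link Jan 2010→Feb 2010:
ΣP(Feb 2010)Q(Jan 2010) = 734.09×2 + 1.83×292 + 9.39×80 = 1468.18 + 534.36 + 751.2 = 2753.74
ΣP(Jan 2010)Q(Jan 2010) = 616.70×2 + 1.56×292 + 11.70×80 = 1233.4 + 455.52 + 936 = 2624.92
link = 2753.74/2624.92 = 1.049076
Link Feb 2010→Mar 2010:
ΣP(Mar 2010)Q(Feb 2010) = 691.16×2 + 1.63×276 + 11.67×66 = 1382.32 + 449.88 + 770.22 = 2602.42
ΣP(Feb 2010)Q(Feb 2010) = 734.09×2 + 1.83×276 + 9.39×66 = 1468.18 + 505.08 + 619.74 = 2593
link = 2602.42/2593 = 1.003633
Link Mar 2010→Apr 2010:
ΣP(Apr 2010)Q(Mar 2010) = 819.55×2 + 2.03×253 + 9.70×58 = 1639.1 + 513.59 + 562.6 = 2715.29
ΣP(Mar 2010)Q(Mar 2010) = 691.16×2 + 1.63×253 + 11.67×58 = 1382.32 + 412.39 + 676.86 = 2471.57
link = 2715.29/2471.57 = 1.098609
Chained index = 100 × 1.049076 × 1.003633 × 1.098609 = 115.6711

115.67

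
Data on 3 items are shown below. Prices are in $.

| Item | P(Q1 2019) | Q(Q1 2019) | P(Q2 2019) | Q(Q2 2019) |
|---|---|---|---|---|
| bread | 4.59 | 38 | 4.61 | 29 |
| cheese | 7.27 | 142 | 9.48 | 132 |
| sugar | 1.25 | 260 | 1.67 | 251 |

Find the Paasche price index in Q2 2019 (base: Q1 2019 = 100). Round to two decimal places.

Paasche price index uses current-period quantities as weights.
ΣP(Q2 2019)·Q(Q2 2019) = 4.61×29 + 9.48×132 + 1.67×251 = 133.69 + 1251.36 + 419.17 = 1804.22
ΣP(Q1 2019)·Q(Q2 2019) = 4.59×29 + 7.27×132 + 1.25×251 = 133.11 + 959.64 + 313.75 = 1406.5
Index = 1804.22 / 1406.5 × 100 = 128.2773

128.28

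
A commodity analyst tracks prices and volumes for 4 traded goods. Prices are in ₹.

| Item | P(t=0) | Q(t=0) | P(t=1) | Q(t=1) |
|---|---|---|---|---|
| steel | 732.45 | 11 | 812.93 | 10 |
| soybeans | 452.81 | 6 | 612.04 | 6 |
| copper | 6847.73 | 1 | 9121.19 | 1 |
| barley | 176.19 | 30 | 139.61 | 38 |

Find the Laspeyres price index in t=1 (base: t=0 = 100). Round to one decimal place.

113.2

Laspeyres price index uses base-period quantities as weights.
ΣP(t=1)·Q(t=0) = 812.93×11 + 612.04×6 + 9121.19×1 + 139.61×30 = 8942.23 + 3672.24 + 9121.19 + 4188.3 = 25923.96
ΣP(t=0)·Q(t=0) = 732.45×11 + 452.81×6 + 6847.73×1 + 176.19×30 = 8056.95 + 2716.86 + 6847.73 + 5285.7 = 22907.24
Index = 25923.96 / 22907.24 × 100 = 113.1693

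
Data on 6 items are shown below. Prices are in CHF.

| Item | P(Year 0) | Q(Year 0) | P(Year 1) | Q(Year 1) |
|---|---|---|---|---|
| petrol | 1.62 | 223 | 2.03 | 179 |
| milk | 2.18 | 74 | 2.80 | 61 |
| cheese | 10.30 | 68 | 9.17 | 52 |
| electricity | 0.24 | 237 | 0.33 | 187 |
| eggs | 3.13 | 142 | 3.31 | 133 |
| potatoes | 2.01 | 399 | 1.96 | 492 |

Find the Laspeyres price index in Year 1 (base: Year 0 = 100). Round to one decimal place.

Laspeyres price index uses base-period quantities as weights.
ΣP(Year 1)·Q(Year 0) = 2.03×223 + 2.80×74 + 9.17×68 + 0.33×237 + 3.31×142 + 1.96×399 = 452.69 + 207.2 + 623.56 + 78.21 + 470.02 + 782.04 = 2613.72
ΣP(Year 0)·Q(Year 0) = 1.62×223 + 2.18×74 + 10.30×68 + 0.24×237 + 3.13×142 + 2.01×399 = 361.26 + 161.32 + 700.4 + 56.88 + 444.46 + 801.99 = 2526.31
Index = 2613.72 / 2526.31 × 100 = 103.4600

103.5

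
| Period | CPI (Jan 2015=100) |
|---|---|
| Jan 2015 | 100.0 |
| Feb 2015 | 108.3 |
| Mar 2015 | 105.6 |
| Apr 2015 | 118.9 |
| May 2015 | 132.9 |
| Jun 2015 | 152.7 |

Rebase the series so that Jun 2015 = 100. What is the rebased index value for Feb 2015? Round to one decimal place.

Rebased(Feb 2015) = 108.3 / 152.7 × 100 = 70.9234

70.9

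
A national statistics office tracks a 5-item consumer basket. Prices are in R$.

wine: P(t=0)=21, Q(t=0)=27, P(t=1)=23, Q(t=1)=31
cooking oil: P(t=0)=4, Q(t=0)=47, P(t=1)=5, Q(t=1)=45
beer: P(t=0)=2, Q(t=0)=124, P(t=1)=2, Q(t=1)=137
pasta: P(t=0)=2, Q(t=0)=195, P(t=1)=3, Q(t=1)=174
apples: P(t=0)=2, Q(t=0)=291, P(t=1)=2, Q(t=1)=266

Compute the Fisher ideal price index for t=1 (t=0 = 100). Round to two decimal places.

Laspeyres component (base-period weights):
ΣP(t=1)Q(t=0) = 23×27 + 5×47 + 2×124 + 3×195 + 2×291 = 621 + 235 + 248 + 585 + 582 = 2271
ΣP(t=0)Q(t=0) = 21×27 + 4×47 + 2×124 + 2×195 + 2×291 = 567 + 188 + 248 + 390 + 582 = 1975
L = 2271 / 1975 × 100 = 114.9873
Paasche component (current-period weights):
ΣP(t=1)Q(t=1) = 23×31 + 5×45 + 2×137 + 3×174 + 2×266 = 713 + 225 + 274 + 522 + 532 = 2266
ΣP(t=0)Q(t=1) = 21×31 + 4×45 + 2×137 + 2×174 + 2×266 = 651 + 180 + 274 + 348 + 532 = 1985
P = 2266 / 1985 × 100 = 114.1562
Fisher = √(L × P) = √(114.9873 × 114.1562) = 114.5710

114.57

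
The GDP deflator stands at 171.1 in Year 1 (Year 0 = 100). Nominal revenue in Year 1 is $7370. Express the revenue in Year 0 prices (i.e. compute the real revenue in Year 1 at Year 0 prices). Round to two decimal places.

Real = Nominal ÷ (Index/100) = 7370 ÷ (171.1/100)
     = 7370 ÷ 1.711 = 4307.4226

4307.42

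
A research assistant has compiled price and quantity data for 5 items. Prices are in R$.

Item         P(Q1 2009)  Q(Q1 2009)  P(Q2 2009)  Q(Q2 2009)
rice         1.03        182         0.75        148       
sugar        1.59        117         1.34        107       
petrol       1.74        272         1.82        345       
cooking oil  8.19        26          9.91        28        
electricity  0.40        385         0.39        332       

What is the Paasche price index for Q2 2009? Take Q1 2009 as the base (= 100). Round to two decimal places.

100.33

Paasche price index uses current-period quantities as weights.
ΣP(Q2 2009)·Q(Q2 2009) = 0.75×148 + 1.34×107 + 1.82×345 + 9.91×28 + 0.39×332 = 111 + 143.38 + 627.9 + 277.48 + 129.48 = 1289.24
ΣP(Q1 2009)·Q(Q2 2009) = 1.03×148 + 1.59×107 + 1.74×345 + 8.19×28 + 0.40×332 = 152.44 + 170.13 + 600.3 + 229.32 + 132.8 = 1284.99
Index = 1289.24 / 1284.99 × 100 = 100.3307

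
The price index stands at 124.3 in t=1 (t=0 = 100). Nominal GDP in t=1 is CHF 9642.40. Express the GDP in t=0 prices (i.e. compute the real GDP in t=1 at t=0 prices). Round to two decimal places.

7757.36

Real = Nominal ÷ (Index/100) = 9642.40 ÷ (124.3/100)
     = 9642.40 ÷ 1.243 = 7757.3612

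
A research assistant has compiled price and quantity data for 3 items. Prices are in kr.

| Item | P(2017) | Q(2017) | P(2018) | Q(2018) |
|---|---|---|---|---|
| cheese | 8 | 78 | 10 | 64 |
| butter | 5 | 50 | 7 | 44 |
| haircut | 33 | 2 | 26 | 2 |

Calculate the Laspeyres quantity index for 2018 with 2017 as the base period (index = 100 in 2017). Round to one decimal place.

Laspeyres quantity index uses base-period prices as weights.
ΣP(2017)·Q(2018) = 8×64 + 5×44 + 33×2 = 512 + 220 + 66 = 798
ΣP(2017)·Q(2017) = 8×78 + 5×50 + 33×2 = 624 + 250 + 66 = 940
Index = 798 / 940 × 100 = 84.8936

84.9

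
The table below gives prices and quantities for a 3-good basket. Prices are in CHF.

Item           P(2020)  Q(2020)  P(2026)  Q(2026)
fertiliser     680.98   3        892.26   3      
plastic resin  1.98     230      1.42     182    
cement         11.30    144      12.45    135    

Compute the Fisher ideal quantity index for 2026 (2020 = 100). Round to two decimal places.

95.74

Laspeyres component (base-period weights):
ΣP(2020)Q(2026) = 680.98×3 + 1.98×182 + 11.30×135 = 2042.94 + 360.36 + 1525.5 = 3928.8
ΣP(2020)Q(2020) = 680.98×3 + 1.98×230 + 11.30×144 = 2042.94 + 455.4 + 1627.2 = 4125.54
L = 3928.8 / 4125.54 × 100 = 95.2312
Paasche component (current-period weights):
ΣP(2026)Q(2026) = 892.26×3 + 1.42×182 + 12.45×135 = 2676.78 + 258.44 + 1680.75 = 4615.97
ΣP(2026)Q(2020) = 892.26×3 + 1.42×230 + 12.45×144 = 2676.78 + 326.6 + 1792.8 = 4796.18
P = 4615.97 / 4796.18 × 100 = 96.2426
Fisher = √(L × P) = √(95.2312 × 96.2426) = 95.7356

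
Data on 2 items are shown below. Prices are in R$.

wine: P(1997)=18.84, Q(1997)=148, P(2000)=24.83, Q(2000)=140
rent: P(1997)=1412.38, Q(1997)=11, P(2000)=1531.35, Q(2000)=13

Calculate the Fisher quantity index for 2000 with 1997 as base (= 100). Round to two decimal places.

114.27

Laspeyres component (base-period weights):
ΣP(1997)Q(2000) = 18.84×140 + 1412.38×13 = 2637.6 + 18360.94 = 20998.54
ΣP(1997)Q(1997) = 18.84×148 + 1412.38×11 = 2788.32 + 15536.18 = 18324.5
L = 20998.54 / 18324.5 × 100 = 114.5927
Paasche component (current-period weights):
ΣP(2000)Q(2000) = 24.83×140 + 1531.35×13 = 3476.2 + 19907.55 = 23383.75
ΣP(2000)Q(1997) = 24.83×148 + 1531.35×11 = 3674.84 + 16844.85 = 20519.69
P = 23383.75 / 20519.69 × 100 = 113.9576
Fisher = √(L × P) = √(114.5927 × 113.9576) = 114.2747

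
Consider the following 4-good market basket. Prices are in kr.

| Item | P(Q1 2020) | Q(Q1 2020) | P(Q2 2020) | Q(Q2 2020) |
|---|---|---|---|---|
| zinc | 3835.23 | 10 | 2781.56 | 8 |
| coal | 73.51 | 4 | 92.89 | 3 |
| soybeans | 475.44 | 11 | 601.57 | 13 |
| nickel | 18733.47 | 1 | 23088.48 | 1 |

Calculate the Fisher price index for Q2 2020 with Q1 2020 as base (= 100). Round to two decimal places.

94.09

Laspeyres component (base-period weights):
ΣP(Q2 2020)Q(Q1 2020) = 2781.56×10 + 92.89×4 + 601.57×11 + 23088.48×1 = 27815.6 + 371.56 + 6617.27 + 23088.48 = 57892.91
ΣP(Q1 2020)Q(Q1 2020) = 3835.23×10 + 73.51×4 + 475.44×11 + 18733.47×1 = 38352.3 + 294.04 + 5229.84 + 18733.47 = 62609.65
L = 57892.91 / 62609.65 × 100 = 92.4664
Paasche component (current-period weights):
ΣP(Q2 2020)Q(Q2 2020) = 2781.56×8 + 92.89×3 + 601.57×13 + 23088.48×1 = 22252.48 + 278.67 + 7820.41 + 23088.48 = 53440.04
ΣP(Q1 2020)Q(Q2 2020) = 3835.23×8 + 73.51×3 + 475.44×13 + 18733.47×1 = 30681.84 + 220.53 + 6180.72 + 18733.47 = 55816.56
P = 53440.04 / 55816.56 × 100 = 95.7423
Fisher = √(L × P) = √(92.4664 × 95.7423) = 94.0901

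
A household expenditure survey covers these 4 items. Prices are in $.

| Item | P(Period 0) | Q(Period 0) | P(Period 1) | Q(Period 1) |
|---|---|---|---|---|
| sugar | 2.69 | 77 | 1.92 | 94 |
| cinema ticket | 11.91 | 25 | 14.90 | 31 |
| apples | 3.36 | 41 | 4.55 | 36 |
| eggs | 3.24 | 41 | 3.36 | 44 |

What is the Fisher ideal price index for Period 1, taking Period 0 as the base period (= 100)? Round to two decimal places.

Laspeyres component (base-period weights):
ΣP(Period 1)Q(Period 0) = 1.92×77 + 14.90×25 + 4.55×41 + 3.36×41 = 147.84 + 372.5 + 186.55 + 137.76 = 844.65
ΣP(Period 0)Q(Period 0) = 2.69×77 + 11.91×25 + 3.36×41 + 3.24×41 = 207.13 + 297.75 + 137.76 + 132.84 = 775.48
L = 844.65 / 775.48 × 100 = 108.9196
Paasche component (current-period weights):
ΣP(Period 1)Q(Period 1) = 1.92×94 + 14.90×31 + 4.55×36 + 3.36×44 = 180.48 + 461.9 + 163.8 + 147.84 = 954.02
ΣP(Period 0)Q(Period 1) = 2.69×94 + 11.91×31 + 3.36×36 + 3.24×44 = 252.86 + 369.21 + 120.96 + 142.56 = 885.59
P = 954.02 / 885.59 × 100 = 107.7271
Fisher = √(L × P) = √(108.9196 × 107.7271) = 108.3217

108.32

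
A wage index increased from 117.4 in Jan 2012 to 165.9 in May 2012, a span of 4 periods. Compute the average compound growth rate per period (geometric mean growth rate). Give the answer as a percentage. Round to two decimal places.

9.03%

Growth factor = (165.9/117.4)^(1/4) = (1.413118)^(1/4) = 1.090296
Growth rate = 1.090296 − 1 = 0.090296 = 9.0296%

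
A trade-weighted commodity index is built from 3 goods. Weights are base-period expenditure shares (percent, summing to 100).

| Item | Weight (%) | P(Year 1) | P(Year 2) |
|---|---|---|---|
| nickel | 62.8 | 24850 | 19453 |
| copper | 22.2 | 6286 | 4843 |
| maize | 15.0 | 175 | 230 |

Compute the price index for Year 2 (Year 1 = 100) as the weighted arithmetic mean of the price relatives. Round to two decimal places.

nickel: 62.8 × (19453/24850) = 62.8 × 0.782817 = 49.1609
copper: 22.2 × (4843/6286) = 22.2 × 0.770442 = 17.1038
maize: 15.0 × (230/175) = 15.0 × 1.314286 = 19.7143
Index = Σ wᵢ·(p₁ᵢ/p₀ᵢ) = 49.1609 + 17.1038 + 19.7143 = 85.9790

85.98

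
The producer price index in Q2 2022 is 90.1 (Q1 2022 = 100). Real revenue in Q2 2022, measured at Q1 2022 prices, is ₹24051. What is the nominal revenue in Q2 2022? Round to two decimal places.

Nominal = Real × (Index/100) = 24051 × (90.1/100)
        = 24051 × 0.901 = 21669.9510

21669.95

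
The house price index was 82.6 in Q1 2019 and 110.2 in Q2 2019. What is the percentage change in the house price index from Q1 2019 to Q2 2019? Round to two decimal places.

Change = (110.2 − 82.6) / 82.6 × 100
       = 27.6 / 82.6 × 100 = 33.4140%

33.41%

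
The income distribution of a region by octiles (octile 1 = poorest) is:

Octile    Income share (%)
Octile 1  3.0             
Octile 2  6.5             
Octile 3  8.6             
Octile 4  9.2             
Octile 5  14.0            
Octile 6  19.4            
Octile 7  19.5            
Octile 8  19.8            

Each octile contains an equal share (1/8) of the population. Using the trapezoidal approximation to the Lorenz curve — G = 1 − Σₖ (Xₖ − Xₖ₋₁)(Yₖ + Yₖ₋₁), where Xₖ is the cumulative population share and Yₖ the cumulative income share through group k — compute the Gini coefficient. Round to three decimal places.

Cumulative income shares Yₖ: 0.0300, 0.0950, 0.1810, 0.2730, 0.4130, 0.6070, 0.8020, 1.0000
Σ (Xₖ−Xₖ₋₁)(Yₖ+Yₖ₋₁) = (1/8)(0.0300+0.0000) + (1/8)(0.0950+0.0300) + (1/8)(0.1810+0.0950) + (1/8)(0.2730+0.1810) + (1/8)(0.4130+0.2730) + (1/8)(0.6070+0.4130) + (1/8)(0.8020+0.6070) + (1/8)(1.0000+0.8020)
  = 0.0037 + 0.0156 + 0.0345 + 0.0568 + 0.0858 + 0.1275 + 0.1761 + 0.2253 = 0.7253
G = 1 − 0.7253 = 0.2747

0.275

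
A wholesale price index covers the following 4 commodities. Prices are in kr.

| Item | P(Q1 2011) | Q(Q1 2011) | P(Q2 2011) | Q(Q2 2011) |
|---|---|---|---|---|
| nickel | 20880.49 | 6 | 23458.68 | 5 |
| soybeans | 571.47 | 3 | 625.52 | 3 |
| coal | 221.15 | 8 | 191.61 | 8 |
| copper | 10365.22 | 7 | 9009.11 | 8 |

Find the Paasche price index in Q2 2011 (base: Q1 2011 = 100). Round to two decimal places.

Paasche price index uses current-period quantities as weights.
ΣP(Q2 2011)·Q(Q2 2011) = 23458.68×5 + 625.52×3 + 191.61×8 + 9009.11×8 = 117293.4 + 1876.56 + 1532.88 + 72072.88 = 192775.72
ΣP(Q1 2011)·Q(Q2 2011) = 20880.49×5 + 571.47×3 + 221.15×8 + 10365.22×8 = 104402.45 + 1714.41 + 1769.2 + 82921.76 = 190807.82
Index = 192775.72 / 190807.82 × 100 = 101.0314

101.03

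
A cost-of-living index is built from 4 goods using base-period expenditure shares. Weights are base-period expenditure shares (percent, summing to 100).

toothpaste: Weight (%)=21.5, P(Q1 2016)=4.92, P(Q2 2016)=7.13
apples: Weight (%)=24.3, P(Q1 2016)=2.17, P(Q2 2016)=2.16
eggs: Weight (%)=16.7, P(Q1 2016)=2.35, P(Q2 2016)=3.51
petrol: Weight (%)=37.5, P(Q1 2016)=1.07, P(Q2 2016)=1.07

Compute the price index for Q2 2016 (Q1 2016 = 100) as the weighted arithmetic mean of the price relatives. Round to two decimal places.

toothpaste: 21.5 × (7.13/4.92) = 21.5 × 1.449187 = 31.1575
apples: 24.3 × (2.16/2.17) = 24.3 × 0.995392 = 24.1880
eggs: 16.7 × (3.51/2.35) = 16.7 × 1.493617 = 24.9434
petrol: 37.5 × (1.07/1.07) = 37.5 × 1.000000 = 37.5000
Index = Σ wᵢ·(p₁ᵢ/p₀ᵢ) = 31.1575 + 24.1880 + 24.9434 + 37.5000 = 117.7889

117.79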